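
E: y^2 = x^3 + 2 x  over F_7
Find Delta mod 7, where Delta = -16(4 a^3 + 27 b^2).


4 a^3 + 27 b^2 = 4*2^3 + 27*0^2 = 32 + 0 = 32
Delta = -16 * (32) = -512
Delta mod 7 = 6

Delta = 6 (mod 7)


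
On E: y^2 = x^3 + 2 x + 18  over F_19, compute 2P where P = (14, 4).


Doubling: s = (3 x1^2 + a) / (2 y1)
s = (3*14^2 + 2) / (2*4) mod 19 = 12
x3 = s^2 - 2 x1 mod 19 = 12^2 - 2*14 = 2
y3 = s (x1 - x3) - y1 mod 19 = 12 * (14 - 2) - 4 = 7

2P = (2, 7)


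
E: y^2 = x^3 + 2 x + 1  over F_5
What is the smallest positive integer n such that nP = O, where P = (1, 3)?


Compute successive multiples of P until we hit O:
  1P = (1, 3)
  2P = (3, 2)
  3P = (0, 4)
  4P = (0, 1)
  5P = (3, 3)
  6P = (1, 2)
  7P = O

ord(P) = 7


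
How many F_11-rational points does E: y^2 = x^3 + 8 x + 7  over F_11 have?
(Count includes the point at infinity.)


For each x in F_11, count y with y^2 = x^3 + 8 x + 7 mod 11:
  x = 1: RHS = 5, y in [4, 7]  -> 2 point(s)
  x = 2: RHS = 9, y in [3, 8]  -> 2 point(s)
  x = 3: RHS = 3, y in [5, 6]  -> 2 point(s)
  x = 4: RHS = 4, y in [2, 9]  -> 2 point(s)
  x = 8: RHS = 0, y in [0]  -> 1 point(s)
  x = 9: RHS = 5, y in [4, 7]  -> 2 point(s)
  x = 10: RHS = 9, y in [3, 8]  -> 2 point(s)
Affine points: 13. Add the point at infinity: total = 14.

#E(F_11) = 14


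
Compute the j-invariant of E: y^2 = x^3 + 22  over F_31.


Delta = -16(4 a^3 + 27 b^2) mod 31 = 7
-1728 * (4 a)^3 = -1728 * (4*0)^3 mod 31 = 0
j = 0 * 7^(-1) mod 31 = 0

j = 0 (mod 31)


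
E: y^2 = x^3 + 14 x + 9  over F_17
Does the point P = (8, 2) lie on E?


Check whether y^2 = x^3 + 14 x + 9 (mod 17) for (x, y) = (8, 2).
LHS: y^2 = 2^2 mod 17 = 4
RHS: x^3 + 14 x + 9 = 8^3 + 14*8 + 9 mod 17 = 4
LHS = RHS

Yes, on the curve


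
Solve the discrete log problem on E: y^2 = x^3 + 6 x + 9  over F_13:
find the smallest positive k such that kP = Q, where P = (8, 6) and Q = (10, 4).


Enumerate multiples of P until we hit Q = (10, 4):
  1P = (8, 6)
  2P = (6, 1)
  3P = (2, 9)
  4P = (0, 3)
  5P = (9, 5)
  6P = (10, 9)
  7P = (7, 2)
  8P = (1, 9)
  9P = (1, 4)
  10P = (7, 11)
  11P = (10, 4)
Match found at i = 11.

k = 11


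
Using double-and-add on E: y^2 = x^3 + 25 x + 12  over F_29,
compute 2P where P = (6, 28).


k = 2 = 10_2 (binary, LSB first: 01)
Double-and-add from P = (6, 28):
  bit 0 = 0: acc unchanged = O
  bit 1 = 1: acc = O + (24, 9) = (24, 9)

2P = (24, 9)


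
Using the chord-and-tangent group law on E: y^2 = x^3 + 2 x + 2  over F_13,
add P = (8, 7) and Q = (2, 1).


P != Q, so use the chord formula.
s = (y2 - y1) / (x2 - x1) = (7) / (7) mod 13 = 1
x3 = s^2 - x1 - x2 mod 13 = 1^2 - 8 - 2 = 4
y3 = s (x1 - x3) - y1 mod 13 = 1 * (8 - 4) - 7 = 10

P + Q = (4, 10)


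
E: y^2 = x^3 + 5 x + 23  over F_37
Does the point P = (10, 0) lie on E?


Check whether y^2 = x^3 + 5 x + 23 (mod 37) for (x, y) = (10, 0).
LHS: y^2 = 0^2 mod 37 = 0
RHS: x^3 + 5 x + 23 = 10^3 + 5*10 + 23 mod 37 = 0
LHS = RHS

Yes, on the curve


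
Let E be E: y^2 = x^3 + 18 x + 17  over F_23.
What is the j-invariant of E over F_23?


Delta = -16(4 a^3 + 27 b^2) mod 23 = 15
-1728 * (4 a)^3 = -1728 * (4*18)^3 mod 23 = 11
j = 11 * 15^(-1) mod 23 = 13

j = 13 (mod 23)


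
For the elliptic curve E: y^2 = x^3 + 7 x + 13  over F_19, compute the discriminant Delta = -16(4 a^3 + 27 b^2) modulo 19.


4 a^3 + 27 b^2 = 4*7^3 + 27*13^2 = 1372 + 4563 = 5935
Delta = -16 * (5935) = -94960
Delta mod 19 = 2

Delta = 2 (mod 19)


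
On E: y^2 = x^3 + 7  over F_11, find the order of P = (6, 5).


Compute successive multiples of P until we hit O:
  1P = (6, 5)
  2P = (3, 1)
  3P = (5, 0)
  4P = (3, 10)
  5P = (6, 6)
  6P = O

ord(P) = 6


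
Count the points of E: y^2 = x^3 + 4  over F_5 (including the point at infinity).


For each x in F_5, count y with y^2 = x^3 + 0 x + 4 mod 5:
  x = 0: RHS = 4, y in [2, 3]  -> 2 point(s)
  x = 1: RHS = 0, y in [0]  -> 1 point(s)
  x = 3: RHS = 1, y in [1, 4]  -> 2 point(s)
Affine points: 5. Add the point at infinity: total = 6.

#E(F_5) = 6


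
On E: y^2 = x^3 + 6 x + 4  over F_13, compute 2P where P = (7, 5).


Doubling: s = (3 x1^2 + a) / (2 y1)
s = (3*7^2 + 6) / (2*5) mod 13 = 1
x3 = s^2 - 2 x1 mod 13 = 1^2 - 2*7 = 0
y3 = s (x1 - x3) - y1 mod 13 = 1 * (7 - 0) - 5 = 2

2P = (0, 2)


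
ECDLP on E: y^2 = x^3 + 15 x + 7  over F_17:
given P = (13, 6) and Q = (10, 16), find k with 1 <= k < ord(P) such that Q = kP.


Enumerate multiples of P until we hit Q = (10, 16):
  1P = (13, 6)
  2P = (9, 15)
  3P = (16, 5)
  4P = (7, 9)
  5P = (10, 1)
  6P = (10, 16)
Match found at i = 6.

k = 6


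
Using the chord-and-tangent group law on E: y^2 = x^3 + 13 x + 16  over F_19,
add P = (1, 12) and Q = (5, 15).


P != Q, so use the chord formula.
s = (y2 - y1) / (x2 - x1) = (3) / (4) mod 19 = 15
x3 = s^2 - x1 - x2 mod 19 = 15^2 - 1 - 5 = 10
y3 = s (x1 - x3) - y1 mod 19 = 15 * (1 - 10) - 12 = 5

P + Q = (10, 5)


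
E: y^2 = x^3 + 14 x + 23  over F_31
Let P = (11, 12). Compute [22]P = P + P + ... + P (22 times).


k = 22 = 10110_2 (binary, LSB first: 01101)
Double-and-add from P = (11, 12):
  bit 0 = 0: acc unchanged = O
  bit 1 = 1: acc = O + (19, 7) = (19, 7)
  bit 2 = 1: acc = (19, 7) + (26, 18) = (22, 6)
  bit 3 = 0: acc unchanged = (22, 6)
  bit 4 = 1: acc = (22, 6) + (25, 8) = (12, 11)

22P = (12, 11)


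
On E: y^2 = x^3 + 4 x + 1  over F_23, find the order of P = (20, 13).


Compute successive multiples of P until we hit O:
  1P = (20, 13)
  2P = (8, 19)
  3P = (1, 12)
  4P = (15, 3)
  5P = (15, 20)
  6P = (1, 11)
  7P = (8, 4)
  8P = (20, 10)
  ... (continuing to 9P)
  9P = O

ord(P) = 9


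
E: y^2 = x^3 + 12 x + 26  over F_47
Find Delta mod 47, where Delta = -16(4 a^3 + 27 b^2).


4 a^3 + 27 b^2 = 4*12^3 + 27*26^2 = 6912 + 18252 = 25164
Delta = -16 * (25164) = -402624
Delta mod 47 = 25

Delta = 25 (mod 47)


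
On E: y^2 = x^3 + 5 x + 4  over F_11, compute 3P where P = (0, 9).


k = 3 = 11_2 (binary, LSB first: 11)
Double-and-add from P = (0, 9):
  bit 0 = 1: acc = O + (0, 9) = (0, 9)
  bit 1 = 1: acc = (0, 9) + (5, 0) = (0, 2)

3P = (0, 2)


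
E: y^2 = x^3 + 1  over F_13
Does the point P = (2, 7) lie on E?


Check whether y^2 = x^3 + 0 x + 1 (mod 13) for (x, y) = (2, 7).
LHS: y^2 = 7^2 mod 13 = 10
RHS: x^3 + 0 x + 1 = 2^3 + 0*2 + 1 mod 13 = 9
LHS != RHS

No, not on the curve


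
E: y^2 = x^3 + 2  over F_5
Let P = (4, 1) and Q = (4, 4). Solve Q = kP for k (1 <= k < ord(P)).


Enumerate multiples of P until we hit Q = (4, 4):
  1P = (4, 1)
  2P = (3, 3)
  3P = (2, 0)
  4P = (3, 2)
  5P = (4, 4)
Match found at i = 5.

k = 5


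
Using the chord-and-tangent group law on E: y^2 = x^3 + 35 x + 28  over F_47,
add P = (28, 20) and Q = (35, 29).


P != Q, so use the chord formula.
s = (y2 - y1) / (x2 - x1) = (9) / (7) mod 47 = 8
x3 = s^2 - x1 - x2 mod 47 = 8^2 - 28 - 35 = 1
y3 = s (x1 - x3) - y1 mod 47 = 8 * (28 - 1) - 20 = 8

P + Q = (1, 8)


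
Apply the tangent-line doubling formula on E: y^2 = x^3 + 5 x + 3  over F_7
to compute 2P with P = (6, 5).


Doubling: s = (3 x1^2 + a) / (2 y1)
s = (3*6^2 + 5) / (2*5) mod 7 = 5
x3 = s^2 - 2 x1 mod 7 = 5^2 - 2*6 = 6
y3 = s (x1 - x3) - y1 mod 7 = 5 * (6 - 6) - 5 = 2

2P = (6, 2)


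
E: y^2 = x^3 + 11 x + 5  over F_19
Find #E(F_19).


For each x in F_19, count y with y^2 = x^3 + 11 x + 5 mod 19:
  x = 0: RHS = 5, y in [9, 10]  -> 2 point(s)
  x = 1: RHS = 17, y in [6, 13]  -> 2 point(s)
  x = 2: RHS = 16, y in [4, 15]  -> 2 point(s)
  x = 7: RHS = 7, y in [8, 11]  -> 2 point(s)
  x = 8: RHS = 16, y in [4, 15]  -> 2 point(s)
  x = 9: RHS = 16, y in [4, 15]  -> 2 point(s)
  x = 15: RHS = 11, y in [7, 12]  -> 2 point(s)
Affine points: 14. Add the point at infinity: total = 15.

#E(F_19) = 15


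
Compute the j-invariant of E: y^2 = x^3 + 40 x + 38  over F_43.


Delta = -16(4 a^3 + 27 b^2) mod 43 = 1
-1728 * (4 a)^3 = -1728 * (4*40)^3 mod 43 = 21
j = 21 * 1^(-1) mod 43 = 21

j = 21 (mod 43)


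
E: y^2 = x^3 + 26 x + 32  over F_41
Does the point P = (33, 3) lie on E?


Check whether y^2 = x^3 + 26 x + 32 (mod 41) for (x, y) = (33, 3).
LHS: y^2 = 3^2 mod 41 = 9
RHS: x^3 + 26 x + 32 = 33^3 + 26*33 + 32 mod 41 = 9
LHS = RHS

Yes, on the curve


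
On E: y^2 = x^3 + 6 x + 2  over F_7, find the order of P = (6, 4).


Compute successive multiples of P until we hit O:
  1P = (6, 4)
  2P = (6, 3)
  3P = O

ord(P) = 3


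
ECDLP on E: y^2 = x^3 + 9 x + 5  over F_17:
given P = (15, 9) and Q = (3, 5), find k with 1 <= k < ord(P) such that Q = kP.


Enumerate multiples of P until we hit Q = (3, 5):
  1P = (15, 9)
  2P = (3, 5)
Match found at i = 2.

k = 2


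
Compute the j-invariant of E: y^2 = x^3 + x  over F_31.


Delta = -16(4 a^3 + 27 b^2) mod 31 = 29
-1728 * (4 a)^3 = -1728 * (4*1)^3 mod 31 = 16
j = 16 * 29^(-1) mod 31 = 23

j = 23 (mod 31)


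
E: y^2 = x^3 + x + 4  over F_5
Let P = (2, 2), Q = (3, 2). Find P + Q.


P != Q, so use the chord formula.
s = (y2 - y1) / (x2 - x1) = (0) / (1) mod 5 = 0
x3 = s^2 - x1 - x2 mod 5 = 0^2 - 2 - 3 = 0
y3 = s (x1 - x3) - y1 mod 5 = 0 * (2 - 0) - 2 = 3

P + Q = (0, 3)


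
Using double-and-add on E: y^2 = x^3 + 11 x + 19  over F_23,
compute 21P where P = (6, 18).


k = 21 = 10101_2 (binary, LSB first: 10101)
Double-and-add from P = (6, 18):
  bit 0 = 1: acc = O + (6, 18) = (6, 18)
  bit 1 = 0: acc unchanged = (6, 18)
  bit 2 = 1: acc = (6, 18) + (21, 14) = (2, 7)
  bit 3 = 0: acc unchanged = (2, 7)
  bit 4 = 1: acc = (2, 7) + (19, 7) = (2, 16)

21P = (2, 16)


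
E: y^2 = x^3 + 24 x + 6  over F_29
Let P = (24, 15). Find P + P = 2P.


Doubling: s = (3 x1^2 + a) / (2 y1)
s = (3*24^2 + 24) / (2*15) mod 29 = 12
x3 = s^2 - 2 x1 mod 29 = 12^2 - 2*24 = 9
y3 = s (x1 - x3) - y1 mod 29 = 12 * (24 - 9) - 15 = 20

2P = (9, 20)


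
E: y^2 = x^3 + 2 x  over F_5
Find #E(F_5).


For each x in F_5, count y with y^2 = x^3 + 2 x + 0 mod 5:
  x = 0: RHS = 0, y in [0]  -> 1 point(s)
Affine points: 1. Add the point at infinity: total = 2.

#E(F_5) = 2


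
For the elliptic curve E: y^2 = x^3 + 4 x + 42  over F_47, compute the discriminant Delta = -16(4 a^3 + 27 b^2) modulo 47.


4 a^3 + 27 b^2 = 4*4^3 + 27*42^2 = 256 + 47628 = 47884
Delta = -16 * (47884) = -766144
Delta mod 47 = 3

Delta = 3 (mod 47)


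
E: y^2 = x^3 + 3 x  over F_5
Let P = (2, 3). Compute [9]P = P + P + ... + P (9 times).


k = 9 = 1001_2 (binary, LSB first: 1001)
Double-and-add from P = (2, 3):
  bit 0 = 1: acc = O + (2, 3) = (2, 3)
  bit 1 = 0: acc unchanged = (2, 3)
  bit 2 = 0: acc unchanged = (2, 3)
  bit 3 = 1: acc = (2, 3) + (1, 3) = (2, 2)

9P = (2, 2)


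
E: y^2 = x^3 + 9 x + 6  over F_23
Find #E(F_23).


For each x in F_23, count y with y^2 = x^3 + 9 x + 6 mod 23:
  x = 0: RHS = 6, y in [11, 12]  -> 2 point(s)
  x = 1: RHS = 16, y in [4, 19]  -> 2 point(s)
  x = 2: RHS = 9, y in [3, 20]  -> 2 point(s)
  x = 6: RHS = 0, y in [0]  -> 1 point(s)
  x = 12: RHS = 2, y in [5, 18]  -> 2 point(s)
  x = 14: RHS = 1, y in [1, 22]  -> 2 point(s)
  x = 17: RHS = 12, y in [9, 14]  -> 2 point(s)
  x = 21: RHS = 3, y in [7, 16]  -> 2 point(s)
Affine points: 15. Add the point at infinity: total = 16.

#E(F_23) = 16


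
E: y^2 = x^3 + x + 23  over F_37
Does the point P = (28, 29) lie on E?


Check whether y^2 = x^3 + 1 x + 23 (mod 37) for (x, y) = (28, 29).
LHS: y^2 = 29^2 mod 37 = 27
RHS: x^3 + 1 x + 23 = 28^3 + 1*28 + 23 mod 37 = 25
LHS != RHS

No, not on the curve


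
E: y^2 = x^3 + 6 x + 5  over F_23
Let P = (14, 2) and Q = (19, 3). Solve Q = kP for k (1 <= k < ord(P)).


Enumerate multiples of P until we hit Q = (19, 3):
  1P = (14, 2)
  2P = (19, 3)
Match found at i = 2.

k = 2


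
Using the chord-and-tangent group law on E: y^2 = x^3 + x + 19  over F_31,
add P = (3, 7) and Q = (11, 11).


P != Q, so use the chord formula.
s = (y2 - y1) / (x2 - x1) = (4) / (8) mod 31 = 16
x3 = s^2 - x1 - x2 mod 31 = 16^2 - 3 - 11 = 25
y3 = s (x1 - x3) - y1 mod 31 = 16 * (3 - 25) - 7 = 13

P + Q = (25, 13)


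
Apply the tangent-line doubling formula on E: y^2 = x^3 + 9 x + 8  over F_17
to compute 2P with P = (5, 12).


Doubling: s = (3 x1^2 + a) / (2 y1)
s = (3*5^2 + 9) / (2*12) mod 17 = 12
x3 = s^2 - 2 x1 mod 17 = 12^2 - 2*5 = 15
y3 = s (x1 - x3) - y1 mod 17 = 12 * (5 - 15) - 12 = 4

2P = (15, 4)


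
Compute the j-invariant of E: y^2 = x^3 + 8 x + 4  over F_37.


Delta = -16(4 a^3 + 27 b^2) mod 37 = 21
-1728 * (4 a)^3 = -1728 * (4*8)^3 mod 37 = 31
j = 31 * 21^(-1) mod 37 = 5

j = 5 (mod 37)


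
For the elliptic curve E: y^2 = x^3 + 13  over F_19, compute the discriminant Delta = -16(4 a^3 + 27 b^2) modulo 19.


4 a^3 + 27 b^2 = 4*0^3 + 27*13^2 = 0 + 4563 = 4563
Delta = -16 * (4563) = -73008
Delta mod 19 = 9

Delta = 9 (mod 19)


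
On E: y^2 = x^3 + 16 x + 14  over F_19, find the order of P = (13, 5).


Compute successive multiples of P until we hit O:
  1P = (13, 5)
  2P = (13, 14)
  3P = O

ord(P) = 3


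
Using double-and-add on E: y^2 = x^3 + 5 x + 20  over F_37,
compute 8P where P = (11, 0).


k = 8 = 1000_2 (binary, LSB first: 0001)
Double-and-add from P = (11, 0):
  bit 0 = 0: acc unchanged = O
  bit 1 = 0: acc unchanged = O
  bit 2 = 0: acc unchanged = O
  bit 3 = 1: acc = O + O = O

8P = O


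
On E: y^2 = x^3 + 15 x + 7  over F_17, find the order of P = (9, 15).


Compute successive multiples of P until we hit O:
  1P = (9, 15)
  2P = (7, 9)
  3P = (10, 16)
  4P = (16, 12)
  5P = (13, 11)
  6P = (13, 6)
  7P = (16, 5)
  8P = (10, 1)
  ... (continuing to 11P)
  11P = O

ord(P) = 11


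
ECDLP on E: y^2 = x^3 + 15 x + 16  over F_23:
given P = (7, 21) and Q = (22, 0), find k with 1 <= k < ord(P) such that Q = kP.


Enumerate multiples of P until we hit Q = (22, 0):
  1P = (7, 21)
  2P = (22, 0)
Match found at i = 2.

k = 2


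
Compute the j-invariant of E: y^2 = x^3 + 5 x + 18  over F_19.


Delta = -16(4 a^3 + 27 b^2) mod 19 = 4
-1728 * (4 a)^3 = -1728 * (4*5)^3 mod 19 = 1
j = 1 * 4^(-1) mod 19 = 5

j = 5 (mod 19)


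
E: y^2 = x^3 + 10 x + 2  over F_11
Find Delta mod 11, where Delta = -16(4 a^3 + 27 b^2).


4 a^3 + 27 b^2 = 4*10^3 + 27*2^2 = 4000 + 108 = 4108
Delta = -16 * (4108) = -65728
Delta mod 11 = 8

Delta = 8 (mod 11)


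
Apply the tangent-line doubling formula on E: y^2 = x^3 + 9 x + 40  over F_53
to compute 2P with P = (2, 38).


Doubling: s = (3 x1^2 + a) / (2 y1)
s = (3*2^2 + 9) / (2*38) mod 53 = 47
x3 = s^2 - 2 x1 mod 53 = 47^2 - 2*2 = 32
y3 = s (x1 - x3) - y1 mod 53 = 47 * (2 - 32) - 38 = 36

2P = (32, 36)


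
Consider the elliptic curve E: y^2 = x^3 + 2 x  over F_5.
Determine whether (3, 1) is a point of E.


Check whether y^2 = x^3 + 2 x + 0 (mod 5) for (x, y) = (3, 1).
LHS: y^2 = 1^2 mod 5 = 1
RHS: x^3 + 2 x + 0 = 3^3 + 2*3 + 0 mod 5 = 3
LHS != RHS

No, not on the curve


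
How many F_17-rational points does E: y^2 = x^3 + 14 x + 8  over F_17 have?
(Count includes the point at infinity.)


For each x in F_17, count y with y^2 = x^3 + 14 x + 8 mod 17:
  x = 0: RHS = 8, y in [5, 12]  -> 2 point(s)
  x = 3: RHS = 9, y in [3, 14]  -> 2 point(s)
  x = 4: RHS = 9, y in [3, 14]  -> 2 point(s)
  x = 5: RHS = 16, y in [4, 13]  -> 2 point(s)
  x = 6: RHS = 2, y in [6, 11]  -> 2 point(s)
  x = 9: RHS = 13, y in [8, 9]  -> 2 point(s)
  x = 10: RHS = 9, y in [3, 14]  -> 2 point(s)
  x = 12: RHS = 0, y in [0]  -> 1 point(s)
Affine points: 15. Add the point at infinity: total = 16.

#E(F_17) = 16


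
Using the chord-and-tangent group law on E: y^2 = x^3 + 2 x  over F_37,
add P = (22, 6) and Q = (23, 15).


P != Q, so use the chord formula.
s = (y2 - y1) / (x2 - x1) = (9) / (1) mod 37 = 9
x3 = s^2 - x1 - x2 mod 37 = 9^2 - 22 - 23 = 36
y3 = s (x1 - x3) - y1 mod 37 = 9 * (22 - 36) - 6 = 16

P + Q = (36, 16)


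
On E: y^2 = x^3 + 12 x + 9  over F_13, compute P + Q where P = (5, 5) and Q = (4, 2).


P != Q, so use the chord formula.
s = (y2 - y1) / (x2 - x1) = (10) / (12) mod 13 = 3
x3 = s^2 - x1 - x2 mod 13 = 3^2 - 5 - 4 = 0
y3 = s (x1 - x3) - y1 mod 13 = 3 * (5 - 0) - 5 = 10

P + Q = (0, 10)


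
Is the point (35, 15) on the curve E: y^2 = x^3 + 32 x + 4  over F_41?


Check whether y^2 = x^3 + 32 x + 4 (mod 41) for (x, y) = (35, 15).
LHS: y^2 = 15^2 mod 41 = 20
RHS: x^3 + 32 x + 4 = 35^3 + 32*35 + 4 mod 41 = 6
LHS != RHS

No, not on the curve


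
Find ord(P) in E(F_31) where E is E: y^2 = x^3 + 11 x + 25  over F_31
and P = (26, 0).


Compute successive multiples of P until we hit O:
  1P = (26, 0)
  2P = O

ord(P) = 2


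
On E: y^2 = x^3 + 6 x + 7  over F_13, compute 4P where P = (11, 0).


k = 4 = 100_2 (binary, LSB first: 001)
Double-and-add from P = (11, 0):
  bit 0 = 0: acc unchanged = O
  bit 1 = 0: acc unchanged = O
  bit 2 = 1: acc = O + O = O

4P = O


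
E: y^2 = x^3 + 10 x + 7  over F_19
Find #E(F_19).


For each x in F_19, count y with y^2 = x^3 + 10 x + 7 mod 19:
  x = 0: RHS = 7, y in [8, 11]  -> 2 point(s)
  x = 2: RHS = 16, y in [4, 15]  -> 2 point(s)
  x = 3: RHS = 7, y in [8, 11]  -> 2 point(s)
  x = 4: RHS = 16, y in [4, 15]  -> 2 point(s)
  x = 5: RHS = 11, y in [7, 12]  -> 2 point(s)
  x = 6: RHS = 17, y in [6, 13]  -> 2 point(s)
  x = 9: RHS = 9, y in [3, 16]  -> 2 point(s)
  x = 10: RHS = 5, y in [9, 10]  -> 2 point(s)
  x = 11: RHS = 4, y in [2, 17]  -> 2 point(s)
  x = 13: RHS = 16, y in [4, 15]  -> 2 point(s)
  x = 15: RHS = 17, y in [6, 13]  -> 2 point(s)
  x = 16: RHS = 7, y in [8, 11]  -> 2 point(s)
  x = 17: RHS = 17, y in [6, 13]  -> 2 point(s)
Affine points: 26. Add the point at infinity: total = 27.

#E(F_19) = 27


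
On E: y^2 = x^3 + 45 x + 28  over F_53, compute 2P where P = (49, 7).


Doubling: s = (3 x1^2 + a) / (2 y1)
s = (3*49^2 + 45) / (2*7) mod 53 = 18
x3 = s^2 - 2 x1 mod 53 = 18^2 - 2*49 = 14
y3 = s (x1 - x3) - y1 mod 53 = 18 * (49 - 14) - 7 = 40

2P = (14, 40)


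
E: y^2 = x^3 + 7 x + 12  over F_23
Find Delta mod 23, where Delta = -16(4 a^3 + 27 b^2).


4 a^3 + 27 b^2 = 4*7^3 + 27*12^2 = 1372 + 3888 = 5260
Delta = -16 * (5260) = -84160
Delta mod 23 = 20

Delta = 20 (mod 23)


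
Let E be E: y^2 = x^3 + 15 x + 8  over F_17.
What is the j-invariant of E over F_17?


Delta = -16(4 a^3 + 27 b^2) mod 17 = 13
-1728 * (4 a)^3 = -1728 * (4*15)^3 mod 17 = 5
j = 5 * 13^(-1) mod 17 = 3

j = 3 (mod 17)


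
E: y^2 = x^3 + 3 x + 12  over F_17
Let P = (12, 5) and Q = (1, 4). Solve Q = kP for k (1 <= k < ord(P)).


Enumerate multiples of P until we hit Q = (1, 4):
  1P = (12, 5)
  2P = (11, 13)
  3P = (7, 6)
  4P = (13, 2)
  5P = (1, 13)
  6P = (2, 14)
  7P = (5, 4)
  8P = (8, 15)
  9P = (16, 5)
  10P = (6, 12)
  11P = (15, 7)
  12P = (15, 10)
  13P = (6, 5)
  14P = (16, 12)
  15P = (8, 2)
  16P = (5, 13)
  17P = (2, 3)
  18P = (1, 4)
Match found at i = 18.

k = 18


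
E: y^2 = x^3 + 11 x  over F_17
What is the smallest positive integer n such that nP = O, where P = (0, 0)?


Compute successive multiples of P until we hit O:
  1P = (0, 0)
  2P = O

ord(P) = 2


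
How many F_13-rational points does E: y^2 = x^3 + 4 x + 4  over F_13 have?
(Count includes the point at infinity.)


For each x in F_13, count y with y^2 = x^3 + 4 x + 4 mod 13:
  x = 0: RHS = 4, y in [2, 11]  -> 2 point(s)
  x = 1: RHS = 9, y in [3, 10]  -> 2 point(s)
  x = 3: RHS = 4, y in [2, 11]  -> 2 point(s)
  x = 6: RHS = 10, y in [6, 7]  -> 2 point(s)
  x = 10: RHS = 4, y in [2, 11]  -> 2 point(s)
  x = 11: RHS = 1, y in [1, 12]  -> 2 point(s)
  x = 12: RHS = 12, y in [5, 8]  -> 2 point(s)
Affine points: 14. Add the point at infinity: total = 15.

#E(F_13) = 15


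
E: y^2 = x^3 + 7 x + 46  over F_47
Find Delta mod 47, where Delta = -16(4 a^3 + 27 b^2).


4 a^3 + 27 b^2 = 4*7^3 + 27*46^2 = 1372 + 57132 = 58504
Delta = -16 * (58504) = -936064
Delta mod 47 = 35

Delta = 35 (mod 47)


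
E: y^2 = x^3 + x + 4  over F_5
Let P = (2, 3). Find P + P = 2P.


Doubling: s = (3 x1^2 + a) / (2 y1)
s = (3*2^2 + 1) / (2*3) mod 5 = 3
x3 = s^2 - 2 x1 mod 5 = 3^2 - 2*2 = 0
y3 = s (x1 - x3) - y1 mod 5 = 3 * (2 - 0) - 3 = 3

2P = (0, 3)


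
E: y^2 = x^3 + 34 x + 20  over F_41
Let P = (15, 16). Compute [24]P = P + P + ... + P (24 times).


k = 24 = 11000_2 (binary, LSB first: 00011)
Double-and-add from P = (15, 16):
  bit 0 = 0: acc unchanged = O
  bit 1 = 0: acc unchanged = O
  bit 2 = 0: acc unchanged = O
  bit 3 = 1: acc = O + (30, 18) = (30, 18)
  bit 4 = 1: acc = (30, 18) + (14, 40) = (29, 37)

24P = (29, 37)


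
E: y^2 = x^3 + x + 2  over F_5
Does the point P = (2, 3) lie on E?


Check whether y^2 = x^3 + 1 x + 2 (mod 5) for (x, y) = (2, 3).
LHS: y^2 = 3^2 mod 5 = 4
RHS: x^3 + 1 x + 2 = 2^3 + 1*2 + 2 mod 5 = 2
LHS != RHS

No, not on the curve


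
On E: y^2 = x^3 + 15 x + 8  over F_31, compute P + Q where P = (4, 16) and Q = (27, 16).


P != Q, so use the chord formula.
s = (y2 - y1) / (x2 - x1) = (0) / (23) mod 31 = 0
x3 = s^2 - x1 - x2 mod 31 = 0^2 - 4 - 27 = 0
y3 = s (x1 - x3) - y1 mod 31 = 0 * (4 - 0) - 16 = 15

P + Q = (0, 15)


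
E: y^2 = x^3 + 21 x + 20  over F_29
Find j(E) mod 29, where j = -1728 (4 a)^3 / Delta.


Delta = -16(4 a^3 + 27 b^2) mod 29 = 9
-1728 * (4 a)^3 = -1728 * (4*21)^3 mod 29 = 24
j = 24 * 9^(-1) mod 29 = 22

j = 22 (mod 29)


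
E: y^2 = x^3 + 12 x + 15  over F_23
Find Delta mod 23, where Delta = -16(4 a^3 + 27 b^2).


4 a^3 + 27 b^2 = 4*12^3 + 27*15^2 = 6912 + 6075 = 12987
Delta = -16 * (12987) = -207792
Delta mod 23 = 13

Delta = 13 (mod 23)


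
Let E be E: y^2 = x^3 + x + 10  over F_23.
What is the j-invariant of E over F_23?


Delta = -16(4 a^3 + 27 b^2) mod 23 = 22
-1728 * (4 a)^3 = -1728 * (4*1)^3 mod 23 = 15
j = 15 * 22^(-1) mod 23 = 8

j = 8 (mod 23)


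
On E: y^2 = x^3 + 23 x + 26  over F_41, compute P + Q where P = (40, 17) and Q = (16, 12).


P != Q, so use the chord formula.
s = (y2 - y1) / (x2 - x1) = (36) / (17) mod 41 = 19
x3 = s^2 - x1 - x2 mod 41 = 19^2 - 40 - 16 = 18
y3 = s (x1 - x3) - y1 mod 41 = 19 * (40 - 18) - 17 = 32

P + Q = (18, 32)


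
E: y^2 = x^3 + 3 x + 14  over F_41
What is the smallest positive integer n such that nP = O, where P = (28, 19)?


Compute successive multiples of P until we hit O:
  1P = (28, 19)
  2P = (21, 21)
  3P = (13, 6)
  4P = (31, 3)
  5P = (15, 21)
  6P = (7, 3)
  7P = (5, 20)
  8P = (18, 18)
  ... (continuing to 42P)
  42P = O

ord(P) = 42


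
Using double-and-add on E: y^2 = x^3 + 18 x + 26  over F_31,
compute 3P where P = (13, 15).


k = 3 = 11_2 (binary, LSB first: 11)
Double-and-add from P = (13, 15):
  bit 0 = 1: acc = O + (13, 15) = (13, 15)
  bit 1 = 1: acc = (13, 15) + (9, 24) = (16, 15)

3P = (16, 15)


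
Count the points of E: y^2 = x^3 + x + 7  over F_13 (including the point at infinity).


For each x in F_13, count y with y^2 = x^3 + 1 x + 7 mod 13:
  x = 1: RHS = 9, y in [3, 10]  -> 2 point(s)
  x = 2: RHS = 4, y in [2, 11]  -> 2 point(s)
  x = 4: RHS = 10, y in [6, 7]  -> 2 point(s)
  x = 9: RHS = 4, y in [2, 11]  -> 2 point(s)
  x = 10: RHS = 3, y in [4, 9]  -> 2 point(s)
  x = 11: RHS = 10, y in [6, 7]  -> 2 point(s)
Affine points: 12. Add the point at infinity: total = 13.

#E(F_13) = 13


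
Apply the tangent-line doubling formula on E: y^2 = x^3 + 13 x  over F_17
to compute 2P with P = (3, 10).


Doubling: s = (3 x1^2 + a) / (2 y1)
s = (3*3^2 + 13) / (2*10) mod 17 = 2
x3 = s^2 - 2 x1 mod 17 = 2^2 - 2*3 = 15
y3 = s (x1 - x3) - y1 mod 17 = 2 * (3 - 15) - 10 = 0

2P = (15, 0)


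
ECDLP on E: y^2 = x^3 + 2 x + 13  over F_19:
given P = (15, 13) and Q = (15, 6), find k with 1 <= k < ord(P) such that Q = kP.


Enumerate multiples of P until we hit Q = (15, 6):
  1P = (15, 13)
  2P = (9, 0)
  3P = (15, 6)
Match found at i = 3.

k = 3


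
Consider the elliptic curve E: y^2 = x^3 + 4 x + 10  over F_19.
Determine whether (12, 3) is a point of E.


Check whether y^2 = x^3 + 4 x + 10 (mod 19) for (x, y) = (12, 3).
LHS: y^2 = 3^2 mod 19 = 9
RHS: x^3 + 4 x + 10 = 12^3 + 4*12 + 10 mod 19 = 0
LHS != RHS

No, not on the curve


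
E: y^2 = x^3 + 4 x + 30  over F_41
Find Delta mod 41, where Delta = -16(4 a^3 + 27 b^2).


4 a^3 + 27 b^2 = 4*4^3 + 27*30^2 = 256 + 24300 = 24556
Delta = -16 * (24556) = -392896
Delta mod 41 = 7

Delta = 7 (mod 41)


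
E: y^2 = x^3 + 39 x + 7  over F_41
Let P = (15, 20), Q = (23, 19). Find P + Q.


P != Q, so use the chord formula.
s = (y2 - y1) / (x2 - x1) = (40) / (8) mod 41 = 5
x3 = s^2 - x1 - x2 mod 41 = 5^2 - 15 - 23 = 28
y3 = s (x1 - x3) - y1 mod 41 = 5 * (15 - 28) - 20 = 38

P + Q = (28, 38)


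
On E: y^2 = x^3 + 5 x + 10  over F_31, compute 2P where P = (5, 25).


Doubling: s = (3 x1^2 + a) / (2 y1)
s = (3*5^2 + 5) / (2*25) mod 31 = 14
x3 = s^2 - 2 x1 mod 31 = 14^2 - 2*5 = 0
y3 = s (x1 - x3) - y1 mod 31 = 14 * (5 - 0) - 25 = 14

2P = (0, 14)


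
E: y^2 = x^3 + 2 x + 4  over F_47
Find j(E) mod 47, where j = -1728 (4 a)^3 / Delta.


Delta = -16(4 a^3 + 27 b^2) mod 47 = 2
-1728 * (4 a)^3 = -1728 * (4*2)^3 mod 47 = 39
j = 39 * 2^(-1) mod 47 = 43

j = 43 (mod 47)


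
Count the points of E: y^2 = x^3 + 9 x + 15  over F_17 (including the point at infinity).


For each x in F_17, count y with y^2 = x^3 + 9 x + 15 mod 17:
  x = 0: RHS = 15, y in [7, 10]  -> 2 point(s)
  x = 1: RHS = 8, y in [5, 12]  -> 2 point(s)
  x = 3: RHS = 1, y in [1, 16]  -> 2 point(s)
  x = 4: RHS = 13, y in [8, 9]  -> 2 point(s)
  x = 5: RHS = 15, y in [7, 10]  -> 2 point(s)
  x = 6: RHS = 13, y in [8, 9]  -> 2 point(s)
  x = 7: RHS = 13, y in [8, 9]  -> 2 point(s)
  x = 8: RHS = 4, y in [2, 15]  -> 2 point(s)
  x = 9: RHS = 9, y in [3, 14]  -> 2 point(s)
  x = 10: RHS = 0, y in [0]  -> 1 point(s)
  x = 11: RHS = 0, y in [0]  -> 1 point(s)
  x = 12: RHS = 15, y in [7, 10]  -> 2 point(s)
  x = 13: RHS = 0, y in [0]  -> 1 point(s)
Affine points: 23. Add the point at infinity: total = 24.

#E(F_17) = 24


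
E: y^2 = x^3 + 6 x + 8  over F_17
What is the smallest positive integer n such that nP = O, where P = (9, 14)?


Compute successive multiples of P until we hit O:
  1P = (9, 14)
  2P = (0, 12)
  3P = (7, 11)
  4P = (16, 1)
  5P = (1, 10)
  6P = (3, 6)
  7P = (3, 11)
  8P = (1, 7)
  ... (continuing to 13P)
  13P = O

ord(P) = 13


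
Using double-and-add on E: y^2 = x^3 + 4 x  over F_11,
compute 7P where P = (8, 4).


k = 7 = 111_2 (binary, LSB first: 111)
Double-and-add from P = (8, 4):
  bit 0 = 1: acc = O + (8, 4) = (8, 4)
  bit 1 = 1: acc = (8, 4) + (4, 6) = (2, 4)
  bit 2 = 1: acc = (2, 4) + (1, 7) = (6, 8)

7P = (6, 8)


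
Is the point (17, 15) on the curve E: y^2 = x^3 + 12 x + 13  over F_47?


Check whether y^2 = x^3 + 12 x + 13 (mod 47) for (x, y) = (17, 15).
LHS: y^2 = 15^2 mod 47 = 37
RHS: x^3 + 12 x + 13 = 17^3 + 12*17 + 13 mod 47 = 7
LHS != RHS

No, not on the curve


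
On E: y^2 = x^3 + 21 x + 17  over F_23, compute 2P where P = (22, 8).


Doubling: s = (3 x1^2 + a) / (2 y1)
s = (3*22^2 + 21) / (2*8) mod 23 = 13
x3 = s^2 - 2 x1 mod 23 = 13^2 - 2*22 = 10
y3 = s (x1 - x3) - y1 mod 23 = 13 * (22 - 10) - 8 = 10

2P = (10, 10)


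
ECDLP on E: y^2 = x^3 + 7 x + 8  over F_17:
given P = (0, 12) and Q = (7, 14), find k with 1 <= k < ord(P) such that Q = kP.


Enumerate multiples of P until we hit Q = (7, 14):
  1P = (0, 12)
  2P = (1, 4)
  3P = (12, 16)
  4P = (7, 14)
Match found at i = 4.

k = 4


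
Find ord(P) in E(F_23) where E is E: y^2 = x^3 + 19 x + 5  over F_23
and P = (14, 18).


Compute successive multiples of P until we hit O:
  1P = (14, 18)
  2P = (8, 18)
  3P = (1, 5)
  4P = (9, 10)
  5P = (9, 13)
  6P = (1, 18)
  7P = (8, 5)
  8P = (14, 5)
  ... (continuing to 9P)
  9P = O

ord(P) = 9


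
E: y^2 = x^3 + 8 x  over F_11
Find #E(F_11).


For each x in F_11, count y with y^2 = x^3 + 8 x + 0 mod 11:
  x = 0: RHS = 0, y in [0]  -> 1 point(s)
  x = 1: RHS = 9, y in [3, 8]  -> 2 point(s)
  x = 5: RHS = 0, y in [0]  -> 1 point(s)
  x = 6: RHS = 0, y in [0]  -> 1 point(s)
  x = 7: RHS = 3, y in [5, 6]  -> 2 point(s)
  x = 8: RHS = 4, y in [2, 9]  -> 2 point(s)
  x = 9: RHS = 9, y in [3, 8]  -> 2 point(s)
Affine points: 11. Add the point at infinity: total = 12.

#E(F_11) = 12


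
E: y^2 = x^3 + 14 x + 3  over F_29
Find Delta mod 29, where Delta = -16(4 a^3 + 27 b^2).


4 a^3 + 27 b^2 = 4*14^3 + 27*3^2 = 10976 + 243 = 11219
Delta = -16 * (11219) = -179504
Delta mod 29 = 6

Delta = 6 (mod 29)


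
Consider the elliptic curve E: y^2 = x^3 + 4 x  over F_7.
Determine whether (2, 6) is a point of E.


Check whether y^2 = x^3 + 4 x + 0 (mod 7) for (x, y) = (2, 6).
LHS: y^2 = 6^2 mod 7 = 1
RHS: x^3 + 4 x + 0 = 2^3 + 4*2 + 0 mod 7 = 2
LHS != RHS

No, not on the curve


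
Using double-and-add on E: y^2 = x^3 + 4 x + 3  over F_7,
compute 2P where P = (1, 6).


k = 2 = 10_2 (binary, LSB first: 01)
Double-and-add from P = (1, 6):
  bit 0 = 0: acc unchanged = O
  bit 1 = 1: acc = O + (5, 1) = (5, 1)

2P = (5, 1)


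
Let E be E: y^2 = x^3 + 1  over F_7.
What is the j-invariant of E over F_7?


Delta = -16(4 a^3 + 27 b^2) mod 7 = 2
-1728 * (4 a)^3 = -1728 * (4*0)^3 mod 7 = 0
j = 0 * 2^(-1) mod 7 = 0

j = 0 (mod 7)


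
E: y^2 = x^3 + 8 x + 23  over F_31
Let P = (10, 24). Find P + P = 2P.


Doubling: s = (3 x1^2 + a) / (2 y1)
s = (3*10^2 + 8) / (2*24) mod 31 = 9
x3 = s^2 - 2 x1 mod 31 = 9^2 - 2*10 = 30
y3 = s (x1 - x3) - y1 mod 31 = 9 * (10 - 30) - 24 = 13

2P = (30, 13)


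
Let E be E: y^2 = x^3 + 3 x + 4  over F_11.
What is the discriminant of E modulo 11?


4 a^3 + 27 b^2 = 4*3^3 + 27*4^2 = 108 + 432 = 540
Delta = -16 * (540) = -8640
Delta mod 11 = 6

Delta = 6 (mod 11)


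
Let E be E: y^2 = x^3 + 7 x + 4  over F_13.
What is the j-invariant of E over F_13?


Delta = -16(4 a^3 + 27 b^2) mod 13 = 9
-1728 * (4 a)^3 = -1728 * (4*7)^3 mod 13 = 8
j = 8 * 9^(-1) mod 13 = 11

j = 11 (mod 13)


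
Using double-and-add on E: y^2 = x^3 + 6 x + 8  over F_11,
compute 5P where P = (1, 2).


k = 5 = 101_2 (binary, LSB first: 101)
Double-and-add from P = (1, 2):
  bit 0 = 1: acc = O + (1, 2) = (1, 2)
  bit 1 = 0: acc unchanged = (1, 2)
  bit 2 = 1: acc = (1, 2) + (1, 2) = (1, 9)

5P = (1, 9)


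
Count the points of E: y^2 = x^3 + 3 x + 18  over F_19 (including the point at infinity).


For each x in F_19, count y with y^2 = x^3 + 3 x + 18 mod 19:
  x = 3: RHS = 16, y in [4, 15]  -> 2 point(s)
  x = 5: RHS = 6, y in [5, 14]  -> 2 point(s)
  x = 6: RHS = 5, y in [9, 10]  -> 2 point(s)
  x = 14: RHS = 11, y in [7, 12]  -> 2 point(s)
  x = 16: RHS = 1, y in [1, 18]  -> 2 point(s)
  x = 17: RHS = 4, y in [2, 17]  -> 2 point(s)
Affine points: 12. Add the point at infinity: total = 13.

#E(F_19) = 13


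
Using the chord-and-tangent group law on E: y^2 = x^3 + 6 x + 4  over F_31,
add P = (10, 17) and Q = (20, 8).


P != Q, so use the chord formula.
s = (y2 - y1) / (x2 - x1) = (22) / (10) mod 31 = 27
x3 = s^2 - x1 - x2 mod 31 = 27^2 - 10 - 20 = 17
y3 = s (x1 - x3) - y1 mod 31 = 27 * (10 - 17) - 17 = 11

P + Q = (17, 11)


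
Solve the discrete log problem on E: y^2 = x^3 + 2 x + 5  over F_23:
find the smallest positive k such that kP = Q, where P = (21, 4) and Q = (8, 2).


Enumerate multiples of P until we hit Q = (8, 2):
  1P = (21, 4)
  2P = (20, 15)
  3P = (11, 1)
  4P = (18, 13)
  5P = (16, 4)
  6P = (9, 19)
  7P = (19, 5)
  8P = (12, 3)
  9P = (15, 12)
  10P = (22, 5)
  11P = (4, 13)
  12P = (6, 7)
  13P = (8, 21)
  14P = (10, 17)
  15P = (1, 10)
  16P = (5, 5)
  17P = (5, 18)
  18P = (1, 13)
  19P = (10, 6)
  20P = (8, 2)
Match found at i = 20.

k = 20


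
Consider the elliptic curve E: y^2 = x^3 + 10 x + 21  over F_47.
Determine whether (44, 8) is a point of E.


Check whether y^2 = x^3 + 10 x + 21 (mod 47) for (x, y) = (44, 8).
LHS: y^2 = 8^2 mod 47 = 17
RHS: x^3 + 10 x + 21 = 44^3 + 10*44 + 21 mod 47 = 11
LHS != RHS

No, not on the curve


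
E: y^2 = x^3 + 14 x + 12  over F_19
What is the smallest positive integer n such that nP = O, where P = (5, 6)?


Compute successive multiples of P until we hit O:
  1P = (5, 6)
  2P = (14, 8)
  3P = (16, 0)
  4P = (14, 11)
  5P = (5, 13)
  6P = O

ord(P) = 6


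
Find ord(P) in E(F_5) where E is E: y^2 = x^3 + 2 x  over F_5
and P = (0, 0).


Compute successive multiples of P until we hit O:
  1P = (0, 0)
  2P = O

ord(P) = 2


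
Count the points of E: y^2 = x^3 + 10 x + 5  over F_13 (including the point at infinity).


For each x in F_13, count y with y^2 = x^3 + 10 x + 5 mod 13:
  x = 1: RHS = 3, y in [4, 9]  -> 2 point(s)
  x = 3: RHS = 10, y in [6, 7]  -> 2 point(s)
  x = 8: RHS = 12, y in [5, 8]  -> 2 point(s)
  x = 10: RHS = 0, y in [0]  -> 1 point(s)
  x = 11: RHS = 3, y in [4, 9]  -> 2 point(s)
Affine points: 9. Add the point at infinity: total = 10.

#E(F_13) = 10


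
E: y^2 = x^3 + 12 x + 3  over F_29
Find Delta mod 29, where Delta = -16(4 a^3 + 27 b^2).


4 a^3 + 27 b^2 = 4*12^3 + 27*3^2 = 6912 + 243 = 7155
Delta = -16 * (7155) = -114480
Delta mod 29 = 12

Delta = 12 (mod 29)


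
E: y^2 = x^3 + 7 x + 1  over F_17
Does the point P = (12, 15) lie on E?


Check whether y^2 = x^3 + 7 x + 1 (mod 17) for (x, y) = (12, 15).
LHS: y^2 = 15^2 mod 17 = 4
RHS: x^3 + 7 x + 1 = 12^3 + 7*12 + 1 mod 17 = 11
LHS != RHS

No, not on the curve


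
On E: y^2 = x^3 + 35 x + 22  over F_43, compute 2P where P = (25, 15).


Doubling: s = (3 x1^2 + a) / (2 y1)
s = (3*25^2 + 35) / (2*15) mod 43 = 35
x3 = s^2 - 2 x1 mod 43 = 35^2 - 2*25 = 14
y3 = s (x1 - x3) - y1 mod 43 = 35 * (25 - 14) - 15 = 26

2P = (14, 26)


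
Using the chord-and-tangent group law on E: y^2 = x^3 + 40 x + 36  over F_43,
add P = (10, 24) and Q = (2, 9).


P != Q, so use the chord formula.
s = (y2 - y1) / (x2 - x1) = (28) / (35) mod 43 = 18
x3 = s^2 - x1 - x2 mod 43 = 18^2 - 10 - 2 = 11
y3 = s (x1 - x3) - y1 mod 43 = 18 * (10 - 11) - 24 = 1

P + Q = (11, 1)


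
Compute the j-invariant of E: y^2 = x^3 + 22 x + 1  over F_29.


Delta = -16(4 a^3 + 27 b^2) mod 29 = 2
-1728 * (4 a)^3 = -1728 * (4*22)^3 mod 29 = 12
j = 12 * 2^(-1) mod 29 = 6

j = 6 (mod 29)


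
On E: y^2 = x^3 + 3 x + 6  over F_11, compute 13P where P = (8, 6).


k = 13 = 1101_2 (binary, LSB first: 1011)
Double-and-add from P = (8, 6):
  bit 0 = 1: acc = O + (8, 6) = (8, 6)
  bit 1 = 0: acc unchanged = (8, 6)
  bit 2 = 1: acc = (8, 6) + (6, 8) = (9, 6)
  bit 3 = 1: acc = (9, 6) + (3, 8) = (4, 7)

13P = (4, 7)


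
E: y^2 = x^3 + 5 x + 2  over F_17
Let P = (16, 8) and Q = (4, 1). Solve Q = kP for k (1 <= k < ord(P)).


Enumerate multiples of P until we hit Q = (4, 1):
  1P = (16, 8)
  2P = (15, 1)
  3P = (1, 12)
  4P = (4, 16)
  5P = (5, 13)
  6P = (0, 11)
  7P = (10, 10)
  8P = (10, 7)
  9P = (0, 6)
  10P = (5, 4)
  11P = (4, 1)
Match found at i = 11.

k = 11


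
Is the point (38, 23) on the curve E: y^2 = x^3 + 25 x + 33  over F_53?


Check whether y^2 = x^3 + 25 x + 33 (mod 53) for (x, y) = (38, 23).
LHS: y^2 = 23^2 mod 53 = 52
RHS: x^3 + 25 x + 33 = 38^3 + 25*38 + 33 mod 53 = 46
LHS != RHS

No, not on the curve


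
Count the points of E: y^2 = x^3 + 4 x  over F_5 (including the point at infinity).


For each x in F_5, count y with y^2 = x^3 + 4 x + 0 mod 5:
  x = 0: RHS = 0, y in [0]  -> 1 point(s)
  x = 1: RHS = 0, y in [0]  -> 1 point(s)
  x = 2: RHS = 1, y in [1, 4]  -> 2 point(s)
  x = 3: RHS = 4, y in [2, 3]  -> 2 point(s)
  x = 4: RHS = 0, y in [0]  -> 1 point(s)
Affine points: 7. Add the point at infinity: total = 8.

#E(F_5) = 8


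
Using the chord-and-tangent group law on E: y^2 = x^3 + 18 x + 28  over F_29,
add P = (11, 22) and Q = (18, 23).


P != Q, so use the chord formula.
s = (y2 - y1) / (x2 - x1) = (1) / (7) mod 29 = 25
x3 = s^2 - x1 - x2 mod 29 = 25^2 - 11 - 18 = 16
y3 = s (x1 - x3) - y1 mod 29 = 25 * (11 - 16) - 22 = 27

P + Q = (16, 27)


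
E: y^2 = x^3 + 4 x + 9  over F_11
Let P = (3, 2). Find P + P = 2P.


Doubling: s = (3 x1^2 + a) / (2 y1)
s = (3*3^2 + 4) / (2*2) mod 11 = 5
x3 = s^2 - 2 x1 mod 11 = 5^2 - 2*3 = 8
y3 = s (x1 - x3) - y1 mod 11 = 5 * (3 - 8) - 2 = 6

2P = (8, 6)


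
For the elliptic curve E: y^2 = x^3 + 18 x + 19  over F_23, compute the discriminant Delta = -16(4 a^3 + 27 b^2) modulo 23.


4 a^3 + 27 b^2 = 4*18^3 + 27*19^2 = 23328 + 9747 = 33075
Delta = -16 * (33075) = -529200
Delta mod 23 = 7

Delta = 7 (mod 23)


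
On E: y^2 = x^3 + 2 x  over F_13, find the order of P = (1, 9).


Compute successive multiples of P until we hit O:
  1P = (1, 9)
  2P = (12, 6)
  3P = (12, 7)
  4P = (1, 4)
  5P = O

ord(P) = 5


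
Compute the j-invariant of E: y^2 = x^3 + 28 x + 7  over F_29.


Delta = -16(4 a^3 + 27 b^2) mod 29 = 8
-1728 * (4 a)^3 = -1728 * (4*28)^3 mod 29 = 15
j = 15 * 8^(-1) mod 29 = 20

j = 20 (mod 29)


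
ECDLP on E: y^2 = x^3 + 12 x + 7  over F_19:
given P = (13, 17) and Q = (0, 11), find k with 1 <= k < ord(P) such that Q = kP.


Enumerate multiples of P until we hit Q = (0, 11):
  1P = (13, 17)
  2P = (0, 11)
Match found at i = 2.

k = 2


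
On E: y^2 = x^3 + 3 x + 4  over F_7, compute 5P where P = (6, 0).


k = 5 = 101_2 (binary, LSB first: 101)
Double-and-add from P = (6, 0):
  bit 0 = 1: acc = O + (6, 0) = (6, 0)
  bit 1 = 0: acc unchanged = (6, 0)
  bit 2 = 1: acc = (6, 0) + O = (6, 0)

5P = (6, 0)


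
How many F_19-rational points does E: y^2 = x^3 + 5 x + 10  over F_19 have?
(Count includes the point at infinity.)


For each x in F_19, count y with y^2 = x^3 + 5 x + 10 mod 19:
  x = 1: RHS = 16, y in [4, 15]  -> 2 point(s)
  x = 2: RHS = 9, y in [3, 16]  -> 2 point(s)
  x = 6: RHS = 9, y in [3, 16]  -> 2 point(s)
  x = 8: RHS = 11, y in [7, 12]  -> 2 point(s)
  x = 9: RHS = 5, y in [9, 10]  -> 2 point(s)
  x = 11: RHS = 9, y in [3, 16]  -> 2 point(s)
  x = 13: RHS = 11, y in [7, 12]  -> 2 point(s)
  x = 16: RHS = 6, y in [5, 14]  -> 2 point(s)
  x = 17: RHS = 11, y in [7, 12]  -> 2 point(s)
  x = 18: RHS = 4, y in [2, 17]  -> 2 point(s)
Affine points: 20. Add the point at infinity: total = 21.

#E(F_19) = 21


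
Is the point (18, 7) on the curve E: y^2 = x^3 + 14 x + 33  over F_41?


Check whether y^2 = x^3 + 14 x + 33 (mod 41) for (x, y) = (18, 7).
LHS: y^2 = 7^2 mod 41 = 8
RHS: x^3 + 14 x + 33 = 18^3 + 14*18 + 33 mod 41 = 8
LHS = RHS

Yes, on the curve


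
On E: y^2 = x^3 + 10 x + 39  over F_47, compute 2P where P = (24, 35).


Doubling: s = (3 x1^2 + a) / (2 y1)
s = (3*24^2 + 10) / (2*35) mod 47 = 2
x3 = s^2 - 2 x1 mod 47 = 2^2 - 2*24 = 3
y3 = s (x1 - x3) - y1 mod 47 = 2 * (24 - 3) - 35 = 7

2P = (3, 7)


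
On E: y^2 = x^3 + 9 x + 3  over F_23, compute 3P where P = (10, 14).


k = 3 = 11_2 (binary, LSB first: 11)
Double-and-add from P = (10, 14):
  bit 0 = 1: acc = O + (10, 14) = (10, 14)
  bit 1 = 1: acc = (10, 14) + (7, 15) = (1, 6)

3P = (1, 6)


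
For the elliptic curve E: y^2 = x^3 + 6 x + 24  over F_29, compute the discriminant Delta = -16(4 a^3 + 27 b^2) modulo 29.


4 a^3 + 27 b^2 = 4*6^3 + 27*24^2 = 864 + 15552 = 16416
Delta = -16 * (16416) = -262656
Delta mod 29 = 26

Delta = 26 (mod 29)


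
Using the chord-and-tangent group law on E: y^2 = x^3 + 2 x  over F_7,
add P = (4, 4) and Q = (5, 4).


P != Q, so use the chord formula.
s = (y2 - y1) / (x2 - x1) = (0) / (1) mod 7 = 0
x3 = s^2 - x1 - x2 mod 7 = 0^2 - 4 - 5 = 5
y3 = s (x1 - x3) - y1 mod 7 = 0 * (4 - 5) - 4 = 3

P + Q = (5, 3)


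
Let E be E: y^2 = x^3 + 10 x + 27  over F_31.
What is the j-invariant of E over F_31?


Delta = -16(4 a^3 + 27 b^2) mod 31 = 16
-1728 * (4 a)^3 = -1728 * (4*10)^3 mod 31 = 4
j = 4 * 16^(-1) mod 31 = 8

j = 8 (mod 31)


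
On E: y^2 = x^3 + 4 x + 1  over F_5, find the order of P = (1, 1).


Compute successive multiples of P until we hit O:
  1P = (1, 1)
  2P = (4, 1)
  3P = (0, 4)
  4P = (3, 0)
  5P = (0, 1)
  6P = (4, 4)
  7P = (1, 4)
  8P = O

ord(P) = 8


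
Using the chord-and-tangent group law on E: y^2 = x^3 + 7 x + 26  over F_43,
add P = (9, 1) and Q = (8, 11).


P != Q, so use the chord formula.
s = (y2 - y1) / (x2 - x1) = (10) / (42) mod 43 = 33
x3 = s^2 - x1 - x2 mod 43 = 33^2 - 9 - 8 = 40
y3 = s (x1 - x3) - y1 mod 43 = 33 * (9 - 40) - 1 = 8

P + Q = (40, 8)
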